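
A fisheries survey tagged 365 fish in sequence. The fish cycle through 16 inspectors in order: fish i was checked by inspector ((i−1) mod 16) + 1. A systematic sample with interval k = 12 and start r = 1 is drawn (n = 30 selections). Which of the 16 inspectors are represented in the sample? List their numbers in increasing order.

Consecutive selections differ by k = 12, so their inspector numbers differ by 12 mod 16 = 12.
gcd(12, 16) = 4, so the sample visits 16/4 = 4 distinct residues mod 16.
Start 1 is inspector 1; the inspectors hit are 1, 5, 9, 13.

1, 5, 9, 13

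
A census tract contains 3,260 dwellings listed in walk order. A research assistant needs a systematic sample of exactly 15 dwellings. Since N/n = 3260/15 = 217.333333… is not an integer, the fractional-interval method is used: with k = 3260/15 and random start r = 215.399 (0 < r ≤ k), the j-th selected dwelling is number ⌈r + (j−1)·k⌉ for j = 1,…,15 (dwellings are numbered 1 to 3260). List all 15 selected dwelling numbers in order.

j=1: r + 0k = 215.399 → ⌈·⌉ = 216
j=2: r + 1k = 432.732333… → ⌈·⌉ = 433
j=3: r + 2k = 650.065666… → ⌈·⌉ = 651
j=4: r + 3k = 867.399 → ⌈·⌉ = 868
j=5: r + 4k = 1084.732333… → ⌈·⌉ = 1085
j=6: r + 5k = 1302.065666… → ⌈·⌉ = 1303
j=7: r + 6k = 1519.399 → ⌈·⌉ = 1520
j=8: r + 7k = 1736.732333… → ⌈·⌉ = 1737
j=9: r + 8k = 1954.065666… → ⌈·⌉ = 1955
j=10: r + 9k = 2171.399 → ⌈·⌉ = 2172
j=11: r + 10k = 2388.732333… → ⌈·⌉ = 2389
j=12: r + 11k = 2606.065666… → ⌈·⌉ = 2607
j=13: r + 12k = 2823.399 → ⌈·⌉ = 2824
j=14: r + 13k = 3040.732333… → ⌈·⌉ = 3041
j=15: r + 14k = 3258.065666… → ⌈·⌉ = 3259

216, 433, 651, 868, 1085, 1303, 1520, 1737, 1955, 2172, 2389, 2607, 2824, 3041, 3259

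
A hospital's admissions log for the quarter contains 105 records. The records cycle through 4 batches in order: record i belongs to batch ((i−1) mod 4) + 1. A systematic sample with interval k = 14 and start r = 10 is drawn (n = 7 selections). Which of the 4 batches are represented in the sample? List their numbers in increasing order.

Consecutive selections differ by k = 14, so their batch numbers differ by 14 mod 4 = 2.
gcd(14, 4) = 2, so the sample visits 4/2 = 2 distinct residues mod 4.
Start 10 is batch 2; the batches hit are 2, 4.

2, 4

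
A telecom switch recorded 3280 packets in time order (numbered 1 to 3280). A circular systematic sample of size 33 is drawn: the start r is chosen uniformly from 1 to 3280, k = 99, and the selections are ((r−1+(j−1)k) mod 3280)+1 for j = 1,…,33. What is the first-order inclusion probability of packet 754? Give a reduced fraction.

33/3280

For each position j, as r ranges over 1…3280 the j-th selection hits every packet exactly once, so packet 754 is selected for exactly 33 of the 3280 starts.
Inclusion probability = 33/3280.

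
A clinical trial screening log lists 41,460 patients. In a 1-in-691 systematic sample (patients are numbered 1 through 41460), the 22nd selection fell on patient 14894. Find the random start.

k = 691
r = 14894 − (22−1)×691 = 14894 − 14511 = 383

383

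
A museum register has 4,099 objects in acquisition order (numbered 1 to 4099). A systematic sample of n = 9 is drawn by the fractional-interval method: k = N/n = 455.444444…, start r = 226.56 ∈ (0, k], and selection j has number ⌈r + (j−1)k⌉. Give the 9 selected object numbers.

j=1: r + 0k = 226.56 → ⌈·⌉ = 227
j=2: r + 1k = 682.004444… → ⌈·⌉ = 683
j=3: r + 2k = 1137.448888… → ⌈·⌉ = 1138
j=4: r + 3k = 1592.893333… → ⌈·⌉ = 1593
j=5: r + 4k = 2048.337777… → ⌈·⌉ = 2049
j=6: r + 5k = 2503.782222… → ⌈·⌉ = 2504
j=7: r + 6k = 2959.226666… → ⌈·⌉ = 2960
j=8: r + 7k = 3414.671111… → ⌈·⌉ = 3415
j=9: r + 8k = 3870.115555… → ⌈·⌉ = 3871

227, 683, 1138, 1593, 2049, 2504, 2960, 3415, 3871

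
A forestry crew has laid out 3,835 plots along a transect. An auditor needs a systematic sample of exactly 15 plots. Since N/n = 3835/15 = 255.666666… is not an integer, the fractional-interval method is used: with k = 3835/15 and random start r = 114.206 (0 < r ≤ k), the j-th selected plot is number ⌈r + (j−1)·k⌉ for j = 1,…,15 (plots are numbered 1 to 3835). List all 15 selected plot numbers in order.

j=1: r + 0k = 114.206 → ⌈·⌉ = 115
j=2: r + 1k = 369.872666… → ⌈·⌉ = 370
j=3: r + 2k = 625.539333… → ⌈·⌉ = 626
j=4: r + 3k = 881.206 → ⌈·⌉ = 882
j=5: r + 4k = 1136.872666… → ⌈·⌉ = 1137
j=6: r + 5k = 1392.539333… → ⌈·⌉ = 1393
j=7: r + 6k = 1648.206 → ⌈·⌉ = 1649
j=8: r + 7k = 1903.872666… → ⌈·⌉ = 1904
j=9: r + 8k = 2159.539333… → ⌈·⌉ = 2160
j=10: r + 9k = 2415.206 → ⌈·⌉ = 2416
j=11: r + 10k = 2670.872666… → ⌈·⌉ = 2671
j=12: r + 11k = 2926.539333… → ⌈·⌉ = 2927
j=13: r + 12k = 3182.206 → ⌈·⌉ = 3183
j=14: r + 13k = 3437.872666… → ⌈·⌉ = 3438
j=15: r + 14k = 3693.539333… → ⌈·⌉ = 3694

115, 370, 626, 882, 1137, 1393, 1649, 1904, 2160, 2416, 2671, 2927, 3183, 3438, 3694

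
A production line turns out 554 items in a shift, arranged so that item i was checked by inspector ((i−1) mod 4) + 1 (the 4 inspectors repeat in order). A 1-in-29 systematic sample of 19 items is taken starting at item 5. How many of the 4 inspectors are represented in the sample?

Consecutive selections differ by k = 29, so their inspector numbers differ by 29 mod 4 = 1.
gcd(29, 4) = 1, so the sample visits 4/1 = 4 distinct residues mod 4.
Start 5 is inspector 1; the inspectors hit are 1, 2, 3, 4.

4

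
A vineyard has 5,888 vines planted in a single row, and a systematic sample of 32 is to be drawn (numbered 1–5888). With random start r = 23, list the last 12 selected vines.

k = N/n = 5888/32 = 184
21st selection = 23 + 20×184 = 3703
22nd: 3703 + 184 = 3887
23rd: 3887 + 184 = 4071
24th: 4071 + 184 = 4255
25th: 4255 + 184 = 4439
26th: 4439 + 184 = 4623
27th: 4623 + 184 = 4807
28th: 4807 + 184 = 4991
29th: 4991 + 184 = 5175
30th: 5175 + 184 = 5359
31st: 5359 + 184 = 5543
32nd: 5543 + 184 = 5727

3703, 3887, 4071, 4255, 4439, 4623, 4807, 4991, 5175, 5359, 5543, 5727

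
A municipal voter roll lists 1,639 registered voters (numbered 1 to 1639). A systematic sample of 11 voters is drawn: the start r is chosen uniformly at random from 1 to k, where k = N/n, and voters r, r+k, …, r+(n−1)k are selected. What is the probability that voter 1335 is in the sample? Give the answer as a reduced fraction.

k = 1639/11 = 149.
Voter 1335 is selected iff r ≡ 1335 (mod 149); exactly one such r in {1,…,149}.
Inclusion probability = 1/149.

1/149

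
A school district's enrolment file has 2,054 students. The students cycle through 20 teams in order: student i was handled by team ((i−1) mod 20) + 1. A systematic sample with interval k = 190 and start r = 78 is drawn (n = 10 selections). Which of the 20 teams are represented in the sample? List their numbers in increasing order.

8, 18

Consecutive selections differ by k = 190, so their team numbers differ by 190 mod 20 = 10.
gcd(190, 20) = 10, so the sample visits 20/10 = 2 distinct residues mod 20.
Start 78 is team 18; the teams hit are 8, 18.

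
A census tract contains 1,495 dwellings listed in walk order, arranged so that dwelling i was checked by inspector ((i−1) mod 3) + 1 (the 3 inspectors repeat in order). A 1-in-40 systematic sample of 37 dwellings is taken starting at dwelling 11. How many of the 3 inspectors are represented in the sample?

Consecutive selections differ by k = 40, so their inspector numbers differ by 40 mod 3 = 1.
gcd(40, 3) = 1, so the sample visits 3/1 = 3 distinct residues mod 3.
Start 11 is inspector 2; the inspectors hit are 1, 2, 3.

3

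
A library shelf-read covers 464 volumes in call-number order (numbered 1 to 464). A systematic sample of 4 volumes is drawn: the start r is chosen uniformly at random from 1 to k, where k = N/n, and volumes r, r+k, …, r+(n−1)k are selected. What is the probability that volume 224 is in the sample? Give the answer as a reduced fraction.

k = 464/4 = 116.
Volume 224 is selected iff r ≡ 224 (mod 116); exactly one such r in {1,…,116}.
Inclusion probability = 1/116.

1/116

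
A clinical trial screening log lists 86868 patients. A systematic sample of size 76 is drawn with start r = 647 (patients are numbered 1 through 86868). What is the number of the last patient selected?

86372

k = 86868/76 = 1143
76th selection = r + (76−1)·k = 647 + 75×1143 = 647 + 85725 = 86372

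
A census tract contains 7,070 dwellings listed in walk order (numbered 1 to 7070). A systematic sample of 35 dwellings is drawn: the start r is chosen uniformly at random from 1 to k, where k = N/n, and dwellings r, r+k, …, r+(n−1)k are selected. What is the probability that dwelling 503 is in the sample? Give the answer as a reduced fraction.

1/202

k = 7070/35 = 202.
Dwelling 503 is selected iff r ≡ 503 (mod 202); exactly one such r in {1,…,202}.
Inclusion probability = 1/202.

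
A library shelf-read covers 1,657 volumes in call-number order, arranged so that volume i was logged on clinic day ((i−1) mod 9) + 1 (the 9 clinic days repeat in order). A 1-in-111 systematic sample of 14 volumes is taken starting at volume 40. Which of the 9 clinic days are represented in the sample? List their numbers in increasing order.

Consecutive selections differ by k = 111, so their clinic day numbers differ by 111 mod 9 = 3.
gcd(111, 9) = 3, so the sample visits 9/3 = 3 distinct residues mod 9.
Start 40 is clinic day 4; the clinic days hit are 1, 4, 7.

1, 4, 7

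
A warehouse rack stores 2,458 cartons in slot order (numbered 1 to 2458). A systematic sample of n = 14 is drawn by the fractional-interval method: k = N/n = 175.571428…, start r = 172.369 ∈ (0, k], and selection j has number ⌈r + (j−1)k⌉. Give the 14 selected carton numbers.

173, 348, 524, 700, 875, 1051, 1226, 1402, 1577, 1753, 1929, 2104, 2280, 2455

j=1: r + 0k = 172.369 → ⌈·⌉ = 173
j=2: r + 1k = 347.940428… → ⌈·⌉ = 348
j=3: r + 2k = 523.511857… → ⌈·⌉ = 524
j=4: r + 3k = 699.083285… → ⌈·⌉ = 700
j=5: r + 4k = 874.654714… → ⌈·⌉ = 875
j=6: r + 5k = 1050.226142… → ⌈·⌉ = 1051
j=7: r + 6k = 1225.797571… → ⌈·⌉ = 1226
j=8: r + 7k = 1401.369 → ⌈·⌉ = 1402
j=9: r + 8k = 1576.940428… → ⌈·⌉ = 1577
j=10: r + 9k = 1752.511857… → ⌈·⌉ = 1753
j=11: r + 10k = 1928.083285… → ⌈·⌉ = 1929
j=12: r + 11k = 2103.654714… → ⌈·⌉ = 2104
j=13: r + 12k = 2279.226142… → ⌈·⌉ = 2280
j=14: r + 13k = 2454.797571… → ⌈·⌉ = 2455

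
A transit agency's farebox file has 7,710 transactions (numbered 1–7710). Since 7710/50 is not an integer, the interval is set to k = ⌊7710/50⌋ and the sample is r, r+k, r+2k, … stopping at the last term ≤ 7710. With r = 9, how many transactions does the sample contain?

51

k = ⌊7710/50⌋ = 154
Achieved size = ⌊(7710 − 9)/154⌋ + 1 = ⌊7701/154⌋ + 1 = 50 + 1 = 51
(last selection: 9 + 50×154 = 7709 ≤ 7710; next would be 7863 > 7710)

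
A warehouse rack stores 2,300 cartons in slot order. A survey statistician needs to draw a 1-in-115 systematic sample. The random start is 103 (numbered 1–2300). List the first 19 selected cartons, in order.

carton 1: 103
carton 2: 103 + 115 = 218
carton 3: 218 + 115 = 333
carton 4: 333 + 115 = 448
carton 5: 448 + 115 = 563
carton 6: 563 + 115 = 678
carton 7: 678 + 115 = 793
carton 8: 793 + 115 = 908
carton 9: 908 + 115 = 1023
carton 10: 1023 + 115 = 1138
carton 11: 1138 + 115 = 1253
carton 12: 1253 + 115 = 1368
carton 13: 1368 + 115 = 1483
carton 14: 1483 + 115 = 1598
carton 15: 1598 + 115 = 1713
carton 16: 1713 + 115 = 1828
carton 17: 1828 + 115 = 1943
carton 18: 1943 + 115 = 2058
carton 19: 2058 + 115 = 2173

103, 218, 333, 448, 563, 678, 793, 908, 1023, 1138, 1253, 1368, 1483, 1598, 1713, 1828, 1943, 2058, 2173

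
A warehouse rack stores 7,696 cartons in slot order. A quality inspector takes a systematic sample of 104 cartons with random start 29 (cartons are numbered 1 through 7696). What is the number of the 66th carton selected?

k = 7696/104 = 74
66th selection = r + (66−1)·k = 29 + 65×74 = 29 + 4810 = 4839

4839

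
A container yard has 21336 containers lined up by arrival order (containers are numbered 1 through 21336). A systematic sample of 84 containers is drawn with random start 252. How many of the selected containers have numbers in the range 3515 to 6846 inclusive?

13

k = 21336/84 = 254
First selection ≥ 3515: 252 + ⌈(3515−252)/254⌉·254 = 252 + 13×254 = 3554
Last selection ≤ 6846: 252 + ⌊(6846−252)/254⌋·254 = 252 + 25×254 = 6602
Count = 25 − 13 + 1 = 13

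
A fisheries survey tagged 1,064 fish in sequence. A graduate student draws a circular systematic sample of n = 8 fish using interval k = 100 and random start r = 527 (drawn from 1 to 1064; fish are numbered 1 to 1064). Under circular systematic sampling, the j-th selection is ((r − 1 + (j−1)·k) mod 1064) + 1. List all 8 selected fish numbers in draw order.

Selection 1: 527
Selection 2: 527 + 100 = 627
Selection 3: 627 + 100 = 727
Selection 4: 727 + 100 = 827
Selection 5: 827 + 100 = 927
Selection 6: 927 + 100 = 1027
Selection 7: 1027 + 100 = 1127 → 1127 − 1064 = 63
Selection 8: 63 + 100 = 163

527, 627, 727, 827, 927, 1027, 63, 163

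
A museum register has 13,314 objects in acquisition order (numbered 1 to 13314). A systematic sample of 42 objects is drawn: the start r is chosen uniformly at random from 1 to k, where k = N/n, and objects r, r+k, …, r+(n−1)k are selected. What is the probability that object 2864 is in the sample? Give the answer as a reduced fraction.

1/317

k = 13314/42 = 317.
Object 2864 is selected iff r ≡ 2864 (mod 317); exactly one such r in {1,…,317}.
Inclusion probability = 1/317.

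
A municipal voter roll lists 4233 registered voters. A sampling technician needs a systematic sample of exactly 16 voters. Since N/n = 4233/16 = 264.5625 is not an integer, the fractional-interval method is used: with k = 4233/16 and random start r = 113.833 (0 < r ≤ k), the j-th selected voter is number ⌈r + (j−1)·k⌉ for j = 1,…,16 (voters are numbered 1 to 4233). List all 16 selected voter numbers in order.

j=1: r + 0k = 113.833 → ⌈·⌉ = 114
j=2: r + 1k = 378.3955 → ⌈·⌉ = 379
j=3: r + 2k = 642.958 → ⌈·⌉ = 643
j=4: r + 3k = 907.5205 → ⌈·⌉ = 908
j=5: r + 4k = 1172.083 → ⌈·⌉ = 1173
j=6: r + 5k = 1436.6455 → ⌈·⌉ = 1437
j=7: r + 6k = 1701.208 → ⌈·⌉ = 1702
j=8: r + 7k = 1965.7705 → ⌈·⌉ = 1966
j=9: r + 8k = 2230.333 → ⌈·⌉ = 2231
j=10: r + 9k = 2494.8955 → ⌈·⌉ = 2495
j=11: r + 10k = 2759.458 → ⌈·⌉ = 2760
j=12: r + 11k = 3024.0205 → ⌈·⌉ = 3025
j=13: r + 12k = 3288.583 → ⌈·⌉ = 3289
j=14: r + 13k = 3553.1455 → ⌈·⌉ = 3554
j=15: r + 14k = 3817.708 → ⌈·⌉ = 3818
j=16: r + 15k = 4082.2705 → ⌈·⌉ = 4083

114, 379, 643, 908, 1173, 1437, 1702, 1966, 2231, 2495, 2760, 3025, 3289, 3554, 3818, 4083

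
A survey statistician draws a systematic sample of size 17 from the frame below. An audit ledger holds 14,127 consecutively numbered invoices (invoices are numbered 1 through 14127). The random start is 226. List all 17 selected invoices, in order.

226, 1057, 1888, 2719, 3550, 4381, 5212, 6043, 6874, 7705, 8536, 9367, 10198, 11029, 11860, 12691, 13522

k = N/n = 14127/17 = 831
invoice 1: 226
invoice 2: 226 + 831 = 1057
invoice 3: 1057 + 831 = 1888
invoice 4: 1888 + 831 = 2719
invoice 5: 2719 + 831 = 3550
invoice 6: 3550 + 831 = 4381
invoice 7: 4381 + 831 = 5212
invoice 8: 5212 + 831 = 6043
invoice 9: 6043 + 831 = 6874
invoice 10: 6874 + 831 = 7705
invoice 11: 7705 + 831 = 8536
invoice 12: 8536 + 831 = 9367
invoice 13: 9367 + 831 = 10198
invoice 14: 10198 + 831 = 11029
invoice 15: 11029 + 831 = 11860
invoice 16: 11860 + 831 = 12691
invoice 17: 12691 + 831 = 13522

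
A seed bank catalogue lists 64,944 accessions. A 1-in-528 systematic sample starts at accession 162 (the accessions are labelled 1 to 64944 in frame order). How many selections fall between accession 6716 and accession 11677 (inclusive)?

k = 528
First selection ≥ 6716: 162 + ⌈(6716−162)/528⌉·528 = 162 + 13×528 = 7026
Last selection ≤ 11677: 162 + ⌊(11677−162)/528⌋·528 = 162 + 21×528 = 11250
Count = 21 − 13 + 1 = 9

9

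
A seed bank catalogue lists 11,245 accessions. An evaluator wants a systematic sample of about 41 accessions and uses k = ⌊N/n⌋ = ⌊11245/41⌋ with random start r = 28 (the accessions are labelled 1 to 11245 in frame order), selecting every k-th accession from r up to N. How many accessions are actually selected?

k = ⌊11245/41⌋ = 274
Achieved size = ⌊(11245 − 28)/274⌋ + 1 = ⌊11217/274⌋ + 1 = 40 + 1 = 41
(last selection: 28 + 40×274 = 10988 ≤ 11245; next would be 11262 > 11245)

41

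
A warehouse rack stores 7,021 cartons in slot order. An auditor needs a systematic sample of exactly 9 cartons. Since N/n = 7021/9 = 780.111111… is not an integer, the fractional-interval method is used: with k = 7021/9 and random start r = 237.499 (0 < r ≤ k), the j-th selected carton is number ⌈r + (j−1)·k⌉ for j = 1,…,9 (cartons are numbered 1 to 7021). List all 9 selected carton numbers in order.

j=1: r + 0k = 237.499 → ⌈·⌉ = 238
j=2: r + 1k = 1017.610111… → ⌈·⌉ = 1018
j=3: r + 2k = 1797.721222… → ⌈·⌉ = 1798
j=4: r + 3k = 2577.832333… → ⌈·⌉ = 2578
j=5: r + 4k = 3357.943444… → ⌈·⌉ = 3358
j=6: r + 5k = 4138.054555… → ⌈·⌉ = 4139
j=7: r + 6k = 4918.165666… → ⌈·⌉ = 4919
j=8: r + 7k = 5698.276777… → ⌈·⌉ = 5699
j=9: r + 8k = 6478.387888… → ⌈·⌉ = 6479

238, 1018, 1798, 2578, 3358, 4139, 4919, 5699, 6479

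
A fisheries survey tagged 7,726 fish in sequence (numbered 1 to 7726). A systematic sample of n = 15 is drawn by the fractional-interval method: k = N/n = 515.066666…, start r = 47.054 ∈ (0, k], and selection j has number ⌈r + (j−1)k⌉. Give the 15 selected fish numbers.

j=1: r + 0k = 47.054 → ⌈·⌉ = 48
j=2: r + 1k = 562.120666… → ⌈·⌉ = 563
j=3: r + 2k = 1077.187333… → ⌈·⌉ = 1078
j=4: r + 3k = 1592.254 → ⌈·⌉ = 1593
j=5: r + 4k = 2107.320666… → ⌈·⌉ = 2108
j=6: r + 5k = 2622.387333… → ⌈·⌉ = 2623
j=7: r + 6k = 3137.454 → ⌈·⌉ = 3138
j=8: r + 7k = 3652.520666… → ⌈·⌉ = 3653
j=9: r + 8k = 4167.587333… → ⌈·⌉ = 4168
j=10: r + 9k = 4682.654 → ⌈·⌉ = 4683
j=11: r + 10k = 5197.720666… → ⌈·⌉ = 5198
j=12: r + 11k = 5712.787333… → ⌈·⌉ = 5713
j=13: r + 12k = 6227.854 → ⌈·⌉ = 6228
j=14: r + 13k = 6742.920666… → ⌈·⌉ = 6743
j=15: r + 14k = 7257.987333… → ⌈·⌉ = 7258

48, 563, 1078, 1593, 2108, 2623, 3138, 3653, 4168, 4683, 5198, 5713, 6228, 6743, 7258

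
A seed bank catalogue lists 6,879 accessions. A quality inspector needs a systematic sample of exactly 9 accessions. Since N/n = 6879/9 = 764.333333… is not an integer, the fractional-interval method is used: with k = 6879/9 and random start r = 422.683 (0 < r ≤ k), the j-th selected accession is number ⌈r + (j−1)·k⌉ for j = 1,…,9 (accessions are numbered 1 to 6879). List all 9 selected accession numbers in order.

j=1: r + 0k = 422.683 → ⌈·⌉ = 423
j=2: r + 1k = 1187.016333… → ⌈·⌉ = 1188
j=3: r + 2k = 1951.349666… → ⌈·⌉ = 1952
j=4: r + 3k = 2715.683 → ⌈·⌉ = 2716
j=5: r + 4k = 3480.016333… → ⌈·⌉ = 3481
j=6: r + 5k = 4244.349666… → ⌈·⌉ = 4245
j=7: r + 6k = 5008.683 → ⌈·⌉ = 5009
j=8: r + 7k = 5773.016333… → ⌈·⌉ = 5774
j=9: r + 8k = 6537.349666… → ⌈·⌉ = 6538

423, 1188, 1952, 2716, 3481, 4245, 5009, 5774, 6538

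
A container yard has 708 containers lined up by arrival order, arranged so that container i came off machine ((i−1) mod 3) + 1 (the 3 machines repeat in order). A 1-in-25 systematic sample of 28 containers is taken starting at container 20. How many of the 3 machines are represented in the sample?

Consecutive selections differ by k = 25, so their machine numbers differ by 25 mod 3 = 1.
gcd(25, 3) = 1, so the sample visits 3/1 = 3 distinct residues mod 3.
Start 20 is machine 2; the machines hit are 1, 2, 3.

3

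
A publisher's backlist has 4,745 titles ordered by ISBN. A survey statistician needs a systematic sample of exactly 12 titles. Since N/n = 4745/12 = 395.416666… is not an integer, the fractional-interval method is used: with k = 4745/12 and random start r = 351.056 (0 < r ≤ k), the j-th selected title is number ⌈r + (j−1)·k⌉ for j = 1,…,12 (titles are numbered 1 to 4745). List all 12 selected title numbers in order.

j=1: r + 0k = 351.056 → ⌈·⌉ = 352
j=2: r + 1k = 746.472666… → ⌈·⌉ = 747
j=3: r + 2k = 1141.889333… → ⌈·⌉ = 1142
j=4: r + 3k = 1537.306 → ⌈·⌉ = 1538
j=5: r + 4k = 1932.722666… → ⌈·⌉ = 1933
j=6: r + 5k = 2328.139333… → ⌈·⌉ = 2329
j=7: r + 6k = 2723.556 → ⌈·⌉ = 2724
j=8: r + 7k = 3118.972666… → ⌈·⌉ = 3119
j=9: r + 8k = 3514.389333… → ⌈·⌉ = 3515
j=10: r + 9k = 3909.806 → ⌈·⌉ = 3910
j=11: r + 10k = 4305.222666… → ⌈·⌉ = 4306
j=12: r + 11k = 4700.639333… → ⌈·⌉ = 4701

352, 747, 1142, 1538, 1933, 2329, 2724, 3119, 3515, 3910, 4306, 4701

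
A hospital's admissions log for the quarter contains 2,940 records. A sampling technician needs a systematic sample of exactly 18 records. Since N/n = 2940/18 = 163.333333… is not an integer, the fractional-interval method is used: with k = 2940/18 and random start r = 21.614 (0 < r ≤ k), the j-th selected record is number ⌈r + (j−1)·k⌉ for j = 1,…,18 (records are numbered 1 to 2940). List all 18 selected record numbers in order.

22, 185, 349, 512, 675, 839, 1002, 1165, 1329, 1492, 1655, 1819, 1982, 2145, 2309, 2472, 2635, 2799

j=1: r + 0k = 21.614 → ⌈·⌉ = 22
j=2: r + 1k = 184.947333… → ⌈·⌉ = 185
j=3: r + 2k = 348.280666… → ⌈·⌉ = 349
j=4: r + 3k = 511.614 → ⌈·⌉ = 512
j=5: r + 4k = 674.947333… → ⌈·⌉ = 675
j=6: r + 5k = 838.280666… → ⌈·⌉ = 839
j=7: r + 6k = 1001.614 → ⌈·⌉ = 1002
j=8: r + 7k = 1164.947333… → ⌈·⌉ = 1165
j=9: r + 8k = 1328.280666… → ⌈·⌉ = 1329
j=10: r + 9k = 1491.614 → ⌈·⌉ = 1492
j=11: r + 10k = 1654.947333… → ⌈·⌉ = 1655
j=12: r + 11k = 1818.280666… → ⌈·⌉ = 1819
j=13: r + 12k = 1981.614 → ⌈·⌉ = 1982
j=14: r + 13k = 2144.947333… → ⌈·⌉ = 2145
j=15: r + 14k = 2308.280666… → ⌈·⌉ = 2309
j=16: r + 15k = 2471.614 → ⌈·⌉ = 2472
j=17: r + 16k = 2634.947333… → ⌈·⌉ = 2635
j=18: r + 17k = 2798.280666… → ⌈·⌉ = 2799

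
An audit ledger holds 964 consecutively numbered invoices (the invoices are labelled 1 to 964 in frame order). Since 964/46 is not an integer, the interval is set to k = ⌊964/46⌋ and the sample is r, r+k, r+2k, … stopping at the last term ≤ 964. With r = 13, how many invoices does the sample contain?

48

k = ⌊964/46⌋ = 20
Achieved size = ⌊(964 − 13)/20⌋ + 1 = ⌊951/20⌋ + 1 = 47 + 1 = 48
(last selection: 13 + 47×20 = 953 ≤ 964; next would be 973 > 964)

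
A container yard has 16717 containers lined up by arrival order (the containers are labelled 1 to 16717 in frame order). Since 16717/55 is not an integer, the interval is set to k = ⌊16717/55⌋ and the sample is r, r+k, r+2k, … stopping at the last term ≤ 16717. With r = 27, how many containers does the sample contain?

56

k = ⌊16717/55⌋ = 303
Achieved size = ⌊(16717 − 27)/303⌋ + 1 = ⌊16690/303⌋ + 1 = 55 + 1 = 56
(last selection: 27 + 55×303 = 16692 ≤ 16717; next would be 16995 > 16717)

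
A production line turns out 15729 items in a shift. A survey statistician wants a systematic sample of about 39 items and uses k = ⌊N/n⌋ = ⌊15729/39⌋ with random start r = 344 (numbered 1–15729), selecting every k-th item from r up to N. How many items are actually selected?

k = ⌊15729/39⌋ = 403
Achieved size = ⌊(15729 − 344)/403⌋ + 1 = ⌊15385/403⌋ + 1 = 38 + 1 = 39
(last selection: 344 + 38×403 = 15658 ≤ 15729; next would be 16061 > 15729)

39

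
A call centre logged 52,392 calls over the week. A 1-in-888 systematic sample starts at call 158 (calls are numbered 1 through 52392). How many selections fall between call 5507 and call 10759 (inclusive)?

5

k = 888
First selection ≥ 5507: 158 + ⌈(5507−158)/888⌉·888 = 158 + 7×888 = 6374
Last selection ≤ 10759: 158 + ⌊(10759−158)/888⌋·888 = 158 + 11×888 = 9926
Count = 11 − 7 + 1 = 5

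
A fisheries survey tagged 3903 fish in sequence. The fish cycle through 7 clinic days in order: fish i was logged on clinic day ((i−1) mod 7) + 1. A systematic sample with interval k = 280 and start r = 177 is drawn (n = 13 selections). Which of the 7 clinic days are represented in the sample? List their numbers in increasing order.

Consecutive selections differ by k = 280, so their clinic day numbers differ by 280 mod 7 = 0.
gcd(280, 7) = 7, so the sample visits 7/7 = 1 distinct residues mod 7.
Start 177 is clinic day 2; the clinic days hit are 2.

2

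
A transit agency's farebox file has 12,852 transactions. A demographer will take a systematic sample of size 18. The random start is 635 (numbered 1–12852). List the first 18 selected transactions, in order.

k = N/n = 12852/18 = 714
transaction 1: 635
transaction 2: 635 + 714 = 1349
transaction 3: 1349 + 714 = 2063
transaction 4: 2063 + 714 = 2777
transaction 5: 2777 + 714 = 3491
transaction 6: 3491 + 714 = 4205
transaction 7: 4205 + 714 = 4919
transaction 8: 4919 + 714 = 5633
transaction 9: 5633 + 714 = 6347
transaction 10: 6347 + 714 = 7061
transaction 11: 7061 + 714 = 7775
transaction 12: 7775 + 714 = 8489
transaction 13: 8489 + 714 = 9203
transaction 14: 9203 + 714 = 9917
transaction 15: 9917 + 714 = 10631
transaction 16: 10631 + 714 = 11345
transaction 17: 11345 + 714 = 12059
transaction 18: 12059 + 714 = 12773

635, 1349, 2063, 2777, 3491, 4205, 4919, 5633, 6347, 7061, 7775, 8489, 9203, 9917, 10631, 11345, 12059, 12773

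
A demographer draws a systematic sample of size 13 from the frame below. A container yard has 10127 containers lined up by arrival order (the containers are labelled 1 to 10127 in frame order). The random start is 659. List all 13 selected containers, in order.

659, 1438, 2217, 2996, 3775, 4554, 5333, 6112, 6891, 7670, 8449, 9228, 10007

k = N/n = 10127/13 = 779
container 1: 659
container 2: 659 + 779 = 1438
container 3: 1438 + 779 = 2217
container 4: 2217 + 779 = 2996
container 5: 2996 + 779 = 3775
container 6: 3775 + 779 = 4554
container 7: 4554 + 779 = 5333
container 8: 5333 + 779 = 6112
container 9: 6112 + 779 = 6891
container 10: 6891 + 779 = 7670
container 11: 7670 + 779 = 8449
container 12: 8449 + 779 = 9228
container 13: 9228 + 779 = 10007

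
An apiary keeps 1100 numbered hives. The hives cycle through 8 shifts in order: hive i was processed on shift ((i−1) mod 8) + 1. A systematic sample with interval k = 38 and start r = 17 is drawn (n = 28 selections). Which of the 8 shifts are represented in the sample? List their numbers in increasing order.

Consecutive selections differ by k = 38, so their shift numbers differ by 38 mod 8 = 6.
gcd(38, 8) = 2, so the sample visits 8/2 = 4 distinct residues mod 8.
Start 17 is shift 1; the shifts hit are 1, 3, 5, 7.

1, 3, 5, 7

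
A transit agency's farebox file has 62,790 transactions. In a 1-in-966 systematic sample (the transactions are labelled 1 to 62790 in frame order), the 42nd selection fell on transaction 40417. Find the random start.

k = 966
r = 40417 − (42−1)×966 = 40417 − 39606 = 811

811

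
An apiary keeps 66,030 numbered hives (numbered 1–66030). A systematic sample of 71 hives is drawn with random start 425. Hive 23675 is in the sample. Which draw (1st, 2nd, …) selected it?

26

k = 66030/71 = 930
position = (23675 − 425)/930 + 1 = 23250/930 + 1 = 25 + 1 = 26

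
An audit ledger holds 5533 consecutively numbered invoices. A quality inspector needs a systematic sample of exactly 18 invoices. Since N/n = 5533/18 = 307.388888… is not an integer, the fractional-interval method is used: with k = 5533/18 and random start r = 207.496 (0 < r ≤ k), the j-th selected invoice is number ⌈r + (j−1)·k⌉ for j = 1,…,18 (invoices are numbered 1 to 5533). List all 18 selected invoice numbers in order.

j=1: r + 0k = 207.496 → ⌈·⌉ = 208
j=2: r + 1k = 514.884888… → ⌈·⌉ = 515
j=3: r + 2k = 822.273777… → ⌈·⌉ = 823
j=4: r + 3k = 1129.662666… → ⌈·⌉ = 1130
j=5: r + 4k = 1437.051555… → ⌈·⌉ = 1438
j=6: r + 5k = 1744.440444… → ⌈·⌉ = 1745
j=7: r + 6k = 2051.829333… → ⌈·⌉ = 2052
j=8: r + 7k = 2359.218222… → ⌈·⌉ = 2360
j=9: r + 8k = 2666.607111… → ⌈·⌉ = 2667
j=10: r + 9k = 2973.996 → ⌈·⌉ = 2974
j=11: r + 10k = 3281.384888… → ⌈·⌉ = 3282
j=12: r + 11k = 3588.773777… → ⌈·⌉ = 3589
j=13: r + 12k = 3896.162666… → ⌈·⌉ = 3897
j=14: r + 13k = 4203.551555… → ⌈·⌉ = 4204
j=15: r + 14k = 4510.940444… → ⌈·⌉ = 4511
j=16: r + 15k = 4818.329333… → ⌈·⌉ = 4819
j=17: r + 16k = 5125.718222… → ⌈·⌉ = 5126
j=18: r + 17k = 5433.107111… → ⌈·⌉ = 5434

208, 515, 823, 1130, 1438, 1745, 2052, 2360, 2667, 2974, 3282, 3589, 3897, 4204, 4511, 4819, 5126, 5434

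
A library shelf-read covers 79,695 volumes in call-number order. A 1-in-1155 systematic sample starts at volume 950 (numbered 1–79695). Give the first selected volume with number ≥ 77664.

78335

k = 1155
Steps past start: ⌈(77664 − 950)/1155⌉ = ⌈76714/1155⌉ = 67
Selected volume: 950 + 67×1155 = 78335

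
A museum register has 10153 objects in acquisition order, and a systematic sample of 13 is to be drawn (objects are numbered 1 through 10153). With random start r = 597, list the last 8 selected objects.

4502, 5283, 6064, 6845, 7626, 8407, 9188, 9969

k = N/n = 10153/13 = 781
6th selection = 597 + 5×781 = 4502
7th: 4502 + 781 = 5283
8th: 5283 + 781 = 6064
9th: 6064 + 781 = 6845
10th: 6845 + 781 = 7626
11th: 7626 + 781 = 8407
12th: 8407 + 781 = 9188
13th: 9188 + 781 = 9969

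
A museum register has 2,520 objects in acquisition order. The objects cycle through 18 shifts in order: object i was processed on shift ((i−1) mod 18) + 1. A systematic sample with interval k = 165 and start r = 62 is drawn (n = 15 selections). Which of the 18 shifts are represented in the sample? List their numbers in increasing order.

2, 5, 8, 11, 14, 17

Consecutive selections differ by k = 165, so their shift numbers differ by 165 mod 18 = 3.
gcd(165, 18) = 3, so the sample visits 18/3 = 6 distinct residues mod 18.
Start 62 is shift 8; the shifts hit are 2, 5, 8, 11, 14, 17.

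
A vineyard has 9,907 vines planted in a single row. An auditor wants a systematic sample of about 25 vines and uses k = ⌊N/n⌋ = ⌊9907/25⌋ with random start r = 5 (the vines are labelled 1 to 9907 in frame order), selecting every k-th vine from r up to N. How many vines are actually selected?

k = ⌊9907/25⌋ = 396
Achieved size = ⌊(9907 − 5)/396⌋ + 1 = ⌊9902/396⌋ + 1 = 25 + 1 = 26
(last selection: 5 + 25×396 = 9905 ≤ 9907; next would be 10301 > 9907)

26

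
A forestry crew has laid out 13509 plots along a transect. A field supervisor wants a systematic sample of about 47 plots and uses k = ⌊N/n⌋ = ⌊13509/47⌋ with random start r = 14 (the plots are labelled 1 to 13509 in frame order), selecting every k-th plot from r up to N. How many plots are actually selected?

48

k = ⌊13509/47⌋ = 287
Achieved size = ⌊(13509 − 14)/287⌋ + 1 = ⌊13495/287⌋ + 1 = 47 + 1 = 48
(last selection: 14 + 47×287 = 13503 ≤ 13509; next would be 13790 > 13509)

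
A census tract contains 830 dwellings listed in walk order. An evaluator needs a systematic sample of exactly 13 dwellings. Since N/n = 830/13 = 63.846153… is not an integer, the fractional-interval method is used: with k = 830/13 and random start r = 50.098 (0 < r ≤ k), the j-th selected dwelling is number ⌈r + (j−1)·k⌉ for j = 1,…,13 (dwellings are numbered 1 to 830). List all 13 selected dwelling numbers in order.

j=1: r + 0k = 50.098 → ⌈·⌉ = 51
j=2: r + 1k = 113.944153… → ⌈·⌉ = 114
j=3: r + 2k = 177.790307… → ⌈·⌉ = 178
j=4: r + 3k = 241.636461… → ⌈·⌉ = 242
j=5: r + 4k = 305.482615… → ⌈·⌉ = 306
j=6: r + 5k = 369.328769… → ⌈·⌉ = 370
j=7: r + 6k = 433.174923… → ⌈·⌉ = 434
j=8: r + 7k = 497.021076… → ⌈·⌉ = 498
j=9: r + 8k = 560.867230… → ⌈·⌉ = 561
j=10: r + 9k = 624.713384… → ⌈·⌉ = 625
j=11: r + 10k = 688.559538… → ⌈·⌉ = 689
j=12: r + 11k = 752.405692… → ⌈·⌉ = 753
j=13: r + 12k = 816.251846… → ⌈·⌉ = 817

51, 114, 178, 242, 306, 370, 434, 498, 561, 625, 689, 753, 817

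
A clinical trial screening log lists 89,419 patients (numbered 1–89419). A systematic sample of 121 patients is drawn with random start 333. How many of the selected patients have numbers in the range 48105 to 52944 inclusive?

7

k = 89419/121 = 739
First selection ≥ 48105: 333 + ⌈(48105−333)/739⌉·739 = 333 + 65×739 = 48368
Last selection ≤ 52944: 333 + ⌊(52944−333)/739⌋·739 = 333 + 71×739 = 52802
Count = 71 − 65 + 1 = 7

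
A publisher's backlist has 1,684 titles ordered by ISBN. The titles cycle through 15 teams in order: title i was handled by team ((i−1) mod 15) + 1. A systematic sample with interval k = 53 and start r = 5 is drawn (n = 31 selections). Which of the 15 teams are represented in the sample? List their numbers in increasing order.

1, 2, 3, 4, 5, 6, 7, 8, 9, 10, 11, 12, 13, 14, 15

Consecutive selections differ by k = 53, so their team numbers differ by 53 mod 15 = 8.
gcd(53, 15) = 1, so the sample visits 15/1 = 15 distinct residues mod 15.
Start 5 is team 5; the teams hit are 1, 2, 3, 4, 5, 6, 7, 8, 9, 10, 11, 12, 13, 14, 15.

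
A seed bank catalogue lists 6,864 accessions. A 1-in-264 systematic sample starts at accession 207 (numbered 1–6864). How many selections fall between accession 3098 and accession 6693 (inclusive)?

14

k = 264
First selection ≥ 3098: 207 + ⌈(3098−207)/264⌉·264 = 207 + 11×264 = 3111
Last selection ≤ 6693: 207 + ⌊(6693−207)/264⌋·264 = 207 + 24×264 = 6543
Count = 24 − 11 + 1 = 14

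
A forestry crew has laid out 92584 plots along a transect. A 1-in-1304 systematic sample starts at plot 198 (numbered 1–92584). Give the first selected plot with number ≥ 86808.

87566

k = 1304
Steps past start: ⌈(86808 − 198)/1304⌉ = ⌈86610/1304⌉ = 67
Selected plot: 198 + 67×1304 = 87566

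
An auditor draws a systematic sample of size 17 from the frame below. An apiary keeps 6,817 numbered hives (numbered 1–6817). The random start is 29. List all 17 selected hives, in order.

29, 430, 831, 1232, 1633, 2034, 2435, 2836, 3237, 3638, 4039, 4440, 4841, 5242, 5643, 6044, 6445

k = N/n = 6817/17 = 401
hive 1: 29
hive 2: 29 + 401 = 430
hive 3: 430 + 401 = 831
hive 4: 831 + 401 = 1232
hive 5: 1232 + 401 = 1633
hive 6: 1633 + 401 = 2034
hive 7: 2034 + 401 = 2435
hive 8: 2435 + 401 = 2836
hive 9: 2836 + 401 = 3237
hive 10: 3237 + 401 = 3638
hive 11: 3638 + 401 = 4039
hive 12: 4039 + 401 = 4440
hive 13: 4440 + 401 = 4841
hive 14: 4841 + 401 = 5242
hive 15: 5242 + 401 = 5643
hive 16: 5643 + 401 = 6044
hive 17: 6044 + 401 = 6445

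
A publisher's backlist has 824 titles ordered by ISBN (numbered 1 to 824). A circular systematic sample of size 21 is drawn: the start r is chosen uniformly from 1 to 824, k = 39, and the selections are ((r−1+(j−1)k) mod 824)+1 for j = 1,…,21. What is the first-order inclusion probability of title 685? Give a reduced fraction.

21/824

For each position j, as r ranges over 1…824 the j-th selection hits every title exactly once, so title 685 is selected for exactly 21 of the 824 starts.
Inclusion probability = 21/824.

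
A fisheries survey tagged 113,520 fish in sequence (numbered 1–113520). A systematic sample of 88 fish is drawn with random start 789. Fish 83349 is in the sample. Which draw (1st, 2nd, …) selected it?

k = 113520/88 = 1290
position = (83349 − 789)/1290 + 1 = 82560/1290 + 1 = 64 + 1 = 65

65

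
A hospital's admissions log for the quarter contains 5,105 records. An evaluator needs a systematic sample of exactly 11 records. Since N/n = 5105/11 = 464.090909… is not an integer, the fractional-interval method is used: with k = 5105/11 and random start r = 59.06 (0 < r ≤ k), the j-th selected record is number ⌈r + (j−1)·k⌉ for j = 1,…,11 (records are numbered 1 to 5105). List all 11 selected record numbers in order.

j=1: r + 0k = 59.06 → ⌈·⌉ = 60
j=2: r + 1k = 523.150909… → ⌈·⌉ = 524
j=3: r + 2k = 987.241818… → ⌈·⌉ = 988
j=4: r + 3k = 1451.332727… → ⌈·⌉ = 1452
j=5: r + 4k = 1915.423636… → ⌈·⌉ = 1916
j=6: r + 5k = 2379.514545… → ⌈·⌉ = 2380
j=7: r + 6k = 2843.605454… → ⌈·⌉ = 2844
j=8: r + 7k = 3307.696363… → ⌈·⌉ = 3308
j=9: r + 8k = 3771.787272… → ⌈·⌉ = 3772
j=10: r + 9k = 4235.878181… → ⌈·⌉ = 4236
j=11: r + 10k = 4699.969090… → ⌈·⌉ = 4700

60, 524, 988, 1452, 1916, 2380, 2844, 3308, 3772, 4236, 4700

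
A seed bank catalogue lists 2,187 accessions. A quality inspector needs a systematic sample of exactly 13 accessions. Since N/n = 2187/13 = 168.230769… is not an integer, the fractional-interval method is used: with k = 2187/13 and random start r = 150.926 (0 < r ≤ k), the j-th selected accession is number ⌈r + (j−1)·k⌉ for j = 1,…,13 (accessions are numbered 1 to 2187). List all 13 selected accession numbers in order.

151, 320, 488, 656, 824, 993, 1161, 1329, 1497, 1666, 1834, 2002, 2170

j=1: r + 0k = 150.926 → ⌈·⌉ = 151
j=2: r + 1k = 319.156769… → ⌈·⌉ = 320
j=3: r + 2k = 487.387538… → ⌈·⌉ = 488
j=4: r + 3k = 655.618307… → ⌈·⌉ = 656
j=5: r + 4k = 823.849076… → ⌈·⌉ = 824
j=6: r + 5k = 992.079846… → ⌈·⌉ = 993
j=7: r + 6k = 1160.310615… → ⌈·⌉ = 1161
j=8: r + 7k = 1328.541384… → ⌈·⌉ = 1329
j=9: r + 8k = 1496.772153… → ⌈·⌉ = 1497
j=10: r + 9k = 1665.002923… → ⌈·⌉ = 1666
j=11: r + 10k = 1833.233692… → ⌈·⌉ = 1834
j=12: r + 11k = 2001.464461… → ⌈·⌉ = 2002
j=13: r + 12k = 2169.695230… → ⌈·⌉ = 2170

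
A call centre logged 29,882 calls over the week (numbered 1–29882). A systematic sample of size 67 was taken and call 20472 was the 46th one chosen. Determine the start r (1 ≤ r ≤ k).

k = 29882/67 = 446
r = 20472 − (46−1)×446 = 20472 − 20070 = 402

402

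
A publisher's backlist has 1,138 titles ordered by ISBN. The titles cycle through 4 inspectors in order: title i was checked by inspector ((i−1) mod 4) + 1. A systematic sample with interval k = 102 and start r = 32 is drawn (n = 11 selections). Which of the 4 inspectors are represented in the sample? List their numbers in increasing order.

Consecutive selections differ by k = 102, so their inspector numbers differ by 102 mod 4 = 2.
gcd(102, 4) = 2, so the sample visits 4/2 = 2 distinct residues mod 4.
Start 32 is inspector 4; the inspectors hit are 2, 4.

2, 4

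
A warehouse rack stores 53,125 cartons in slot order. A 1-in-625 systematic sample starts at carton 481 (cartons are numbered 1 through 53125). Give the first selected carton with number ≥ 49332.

k = 625
Steps past start: ⌈(49332 − 481)/625⌉ = ⌈48851/625⌉ = 79
Selected carton: 481 + 79×625 = 49856

49856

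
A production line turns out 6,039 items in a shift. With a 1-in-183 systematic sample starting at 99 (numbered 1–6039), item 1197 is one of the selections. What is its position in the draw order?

7

k = 183
position = (1197 − 99)/183 + 1 = 1098/183 + 1 = 6 + 1 = 7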